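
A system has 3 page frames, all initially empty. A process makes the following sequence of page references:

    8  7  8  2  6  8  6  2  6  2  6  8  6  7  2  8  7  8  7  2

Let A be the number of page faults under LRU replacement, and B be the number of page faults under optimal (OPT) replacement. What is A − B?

2

Under LRU: F F . F F . . . . . . . . F F F . . . . → 7 faults.
Under OPT: F F . F F . . . . . . . . F . . . . . . → 5 faults.
A − B = 7 − 5 = 2.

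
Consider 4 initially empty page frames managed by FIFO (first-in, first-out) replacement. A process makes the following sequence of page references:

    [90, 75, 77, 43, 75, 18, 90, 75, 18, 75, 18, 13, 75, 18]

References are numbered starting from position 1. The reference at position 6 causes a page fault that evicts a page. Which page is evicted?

90

pos 1: 90 -> fault, frames (90)
pos 2: 75 -> fault, frames (90 75)
pos 3: 77 -> fault, frames (90 75 77)
pos 4: 43 -> fault, frames (90 75 77 43)
pos 5: 75 -> hit
pos 6: 18 -> fault, evict 90, frames (75 77 43 18)
At position 6, page 90 is evicted.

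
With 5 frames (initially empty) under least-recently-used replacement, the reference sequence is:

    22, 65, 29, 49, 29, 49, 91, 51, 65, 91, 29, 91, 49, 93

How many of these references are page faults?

7

22: miss, frames [22]
65: miss, frames [22, 65]
29: miss, frames [22, 65, 29]
49: miss, frames [22, 65, 29, 49]
29: hit
49: hit
91: miss, frames [22, 65, 29, 49, 91]
51: miss, evict 22, frames [65, 29, 49, 91, 51]
65: hit
91: hit
29: hit
91: hit
49: hit
93: miss, evict 51, frames [65, 29, 91, 49, 93]
Page faults: 7.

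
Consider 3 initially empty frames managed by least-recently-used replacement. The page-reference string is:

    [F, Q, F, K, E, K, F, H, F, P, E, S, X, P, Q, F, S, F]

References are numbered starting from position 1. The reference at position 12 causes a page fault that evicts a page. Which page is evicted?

F

pos 1: F → fault, frames [F]
pos 2: Q → fault, frames [F, Q]
pos 3: F → hit
pos 4: K → fault, frames [Q, F, K]
pos 5: E → fault, evict Q, frames [F, K, E]
pos 6: K → hit
pos 7: F → hit
pos 8: H → fault, evict E, frames [K, F, H]
pos 9: F → hit
pos 10: P → fault, evict K, frames [H, F, P]
pos 11: E → fault, evict H, frames [F, P, E]
pos 12: S → fault, evict F, frames [P, E, S]
At position 12, page F is evicted.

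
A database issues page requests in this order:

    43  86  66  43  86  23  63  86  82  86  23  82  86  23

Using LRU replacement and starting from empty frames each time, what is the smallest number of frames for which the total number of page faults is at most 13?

f=1: 14 faults
f=2: 13 faults
f=3: 7 faults
f=4: 6 faults
f=5: 6 faults
f=6: 6 faults
Smallest f with faults ≤ 13 is 2.

2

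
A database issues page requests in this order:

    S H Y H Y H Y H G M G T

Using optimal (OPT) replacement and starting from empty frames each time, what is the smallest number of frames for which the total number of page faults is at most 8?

2

f=1: 12 faults
f=2: 6 faults
f=3: 6 faults
f=4: 6 faults
f=5: 6 faults
f=6: 6 faults
Smallest f with faults ≤ 8 is 2.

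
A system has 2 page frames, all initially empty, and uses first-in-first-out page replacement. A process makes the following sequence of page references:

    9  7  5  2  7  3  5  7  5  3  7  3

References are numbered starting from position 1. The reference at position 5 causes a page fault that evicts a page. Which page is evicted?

pos 1: 9 -> fault, frames (9)
pos 2: 7 -> fault, frames (9 7)
pos 3: 5 -> fault, evict 9, frames (7 5)
pos 4: 2 -> fault, evict 7, frames (5 2)
pos 5: 7 -> fault, evict 5, frames (2 7)
At position 5, page 5 is evicted.

5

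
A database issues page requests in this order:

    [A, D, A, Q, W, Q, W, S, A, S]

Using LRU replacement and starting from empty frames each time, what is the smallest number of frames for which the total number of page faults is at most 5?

f=1: 10 faults
f=2: 6 faults
f=3: 6 faults
f=4: 5 faults
f=5: 5 faults
Smallest f with faults ≤ 5 is 4.

4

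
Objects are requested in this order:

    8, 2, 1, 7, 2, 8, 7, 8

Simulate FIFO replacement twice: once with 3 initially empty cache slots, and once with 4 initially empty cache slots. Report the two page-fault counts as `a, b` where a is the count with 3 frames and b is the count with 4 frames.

3 frames: F F F F . F . . → 5 faults.
4 frames: F F F F . . . . → 4 faults.
4 < 5: adding a frame reduced faults, as is typical.

5, 4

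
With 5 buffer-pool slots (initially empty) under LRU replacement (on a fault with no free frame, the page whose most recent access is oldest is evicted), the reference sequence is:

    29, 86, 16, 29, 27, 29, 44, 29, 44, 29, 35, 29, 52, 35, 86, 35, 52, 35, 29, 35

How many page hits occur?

29 → fault, frames (29)
86 → fault, frames (29 86)
16 → fault, frames (29 86 16)
29 → hit
27 → fault, frames (86 16 29 27)
29 → hit
44 → fault, frames (86 16 27 29 44)
29 → hit
44 → hit
29 → hit
35 → fault, evict 86, frames (16 27 44 29 35)
29 → hit
52 → fault, evict 16, frames (27 44 35 29 52)
35 → hit
86 → fault, evict 27, frames (44 29 52 35 86)
35 → hit
52 → hit
35 → hit
29 → hit
35 → hit
Hits: 12.

12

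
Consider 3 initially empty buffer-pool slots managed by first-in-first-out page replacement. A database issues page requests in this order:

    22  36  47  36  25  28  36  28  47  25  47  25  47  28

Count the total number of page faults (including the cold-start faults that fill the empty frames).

9

22 -> fault, frames {22}
36 -> fault, frames {22,36}
47 -> fault, frames {22,36,47}
36 -> hit
25 -> fault, evict 22, frames {36,47,25}
28 -> fault, evict 36, frames {47,25,28}
36 -> fault, evict 47, frames {25,28,36}
28 -> hit
47 -> fault, evict 25, frames {28,36,47}
25 -> fault, evict 28, frames {36,47,25}
47 -> hit
25 -> hit
47 -> hit
28 -> fault, evict 36, frames {47,25,28}
Page faults: 9.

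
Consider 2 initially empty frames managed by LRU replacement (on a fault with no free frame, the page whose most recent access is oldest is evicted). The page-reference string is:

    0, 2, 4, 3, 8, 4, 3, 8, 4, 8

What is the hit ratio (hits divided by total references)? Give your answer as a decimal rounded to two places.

0 -> miss, frames {0}
2 -> miss, frames {0,2}
4 -> miss, evict 0, frames {2,4}
3 -> miss, evict 2, frames {4,3}
8 -> miss, evict 4, frames {3,8}
4 -> miss, evict 3, frames {8,4}
3 -> miss, evict 8, frames {4,3}
8 -> miss, evict 4, frames {3,8}
4 -> miss, evict 3, frames {8,4}
8 -> hit
Hits: 1 of 10 references → 1/10 = 0.1000.

0.10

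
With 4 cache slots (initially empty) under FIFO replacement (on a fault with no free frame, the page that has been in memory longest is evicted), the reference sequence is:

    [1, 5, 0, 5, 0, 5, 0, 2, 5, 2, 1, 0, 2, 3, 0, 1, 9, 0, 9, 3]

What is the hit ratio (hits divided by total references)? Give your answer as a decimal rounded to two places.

1: miss, frames {1}
5: miss, frames {1,5}
0: miss, frames {1,5,0}
5: hit
0: hit
5: hit
0: hit
2: miss, frames {1,5,0,2}
5: hit
2: hit
1: hit
0: hit
2: hit
3: miss, evict 1, frames {5,0,2,3}
0: hit
1: miss, evict 5, frames {0,2,3,1}
9: miss, evict 0, frames {2,3,1,9}
0: miss, evict 2, frames {3,1,9,0}
9: hit
3: hit
Hits: 12 of 20 references → 12/20 = 0.6000.

0.60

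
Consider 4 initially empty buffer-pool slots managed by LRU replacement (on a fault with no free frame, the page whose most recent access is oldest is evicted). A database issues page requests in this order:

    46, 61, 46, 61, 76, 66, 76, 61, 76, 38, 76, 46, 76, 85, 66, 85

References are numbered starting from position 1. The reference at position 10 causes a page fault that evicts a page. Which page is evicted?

46

pos 1: 46 -> fault, frames (46)
pos 2: 61 -> fault, frames (46 61)
pos 3: 46 -> hit
pos 4: 61 -> hit
pos 5: 76 -> fault, frames (46 61 76)
pos 6: 66 -> fault, frames (46 61 76 66)
pos 7: 76 -> hit
pos 8: 61 -> hit
pos 9: 76 -> hit
pos 10: 38 -> fault, evict 46, frames (66 61 76 38)
At position 10, page 46 is evicted.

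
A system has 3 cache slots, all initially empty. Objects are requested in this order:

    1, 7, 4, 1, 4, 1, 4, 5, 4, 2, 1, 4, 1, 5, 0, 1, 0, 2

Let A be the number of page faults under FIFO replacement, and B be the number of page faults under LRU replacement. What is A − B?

2

Under FIFO: F F F . . . . F . F F F . F F F . F → 11 faults.
Under LRU: F F F . . . . F . F F . . F F . . F → 9 faults.
A − B = 11 − 9 = 2.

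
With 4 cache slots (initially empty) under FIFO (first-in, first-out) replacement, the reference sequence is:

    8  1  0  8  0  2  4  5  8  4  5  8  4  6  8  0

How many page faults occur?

9

8 -> fault, frames {8}
1 -> fault, frames {8,1}
0 -> fault, frames {8,1,0}
8 -> hit
0 -> hit
2 -> fault, frames {8,1,0,2}
4 -> fault, evict 8, frames {1,0,2,4}
5 -> fault, evict 1, frames {0,2,4,5}
8 -> fault, evict 0, frames {2,4,5,8}
4 -> hit
5 -> hit
8 -> hit
4 -> hit
6 -> fault, evict 2, frames {4,5,8,6}
8 -> hit
0 -> fault, evict 4, frames {5,8,6,0}
Page faults: 9.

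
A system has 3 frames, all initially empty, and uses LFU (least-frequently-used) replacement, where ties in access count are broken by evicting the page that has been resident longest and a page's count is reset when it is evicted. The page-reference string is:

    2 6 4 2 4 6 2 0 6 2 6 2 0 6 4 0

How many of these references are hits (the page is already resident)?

2 -> miss, frames [2]
6 -> miss, frames [2, 6]
4 -> miss, frames [2, 6, 4]
2 -> hit
4 -> hit
6 -> hit
2 -> hit
0 -> miss, evict 6, frames [2, 4, 0]
6 -> miss, evict 0, frames [2, 4, 6]
2 -> hit
6 -> hit
2 -> hit
0 -> miss, evict 4, frames [2, 6, 0]
6 -> hit
4 -> miss, evict 0, frames [2, 6, 4]
0 -> miss, evict 4, frames [2, 6, 0]
Hits: 8.

8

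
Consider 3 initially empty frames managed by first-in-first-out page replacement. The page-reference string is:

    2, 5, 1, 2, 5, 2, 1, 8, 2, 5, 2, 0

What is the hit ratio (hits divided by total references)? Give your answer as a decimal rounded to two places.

2 -> miss, frames [2]
5 -> miss, frames [2, 5]
1 -> miss, frames [2, 5, 1]
2 -> hit
5 -> hit
2 -> hit
1 -> hit
8 -> miss, evict 2, frames [5, 1, 8]
2 -> miss, evict 5, frames [1, 8, 2]
5 -> miss, evict 1, frames [8, 2, 5]
2 -> hit
0 -> miss, evict 8, frames [2, 5, 0]
Hits: 5 of 12 references → 5/12 = 0.4167.

0.42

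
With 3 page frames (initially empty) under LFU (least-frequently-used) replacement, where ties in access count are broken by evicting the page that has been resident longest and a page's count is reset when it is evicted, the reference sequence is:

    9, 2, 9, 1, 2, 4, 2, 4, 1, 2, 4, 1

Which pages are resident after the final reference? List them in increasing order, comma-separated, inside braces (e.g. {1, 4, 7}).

{1, 2, 4}

9: miss, frames (9)
2: miss, frames (9 2)
9: hit
1: miss, frames (9 2 1)
2: hit
4: miss, evict 1, frames (9 2 4)
2: hit
4: hit
1: miss, evict 9, frames (2 4 1)
2: hit
4: hit
1: hit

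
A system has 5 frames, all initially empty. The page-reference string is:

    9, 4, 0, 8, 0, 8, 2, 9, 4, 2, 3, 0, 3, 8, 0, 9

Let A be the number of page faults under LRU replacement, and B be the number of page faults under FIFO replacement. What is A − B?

2

Under LRU: F F F F . . F . . . F F . F . F → 9 faults.
Under FIFO: F F F F . . F . . . F . . . . F → 7 faults.
A − B = 9 − 7 = 2.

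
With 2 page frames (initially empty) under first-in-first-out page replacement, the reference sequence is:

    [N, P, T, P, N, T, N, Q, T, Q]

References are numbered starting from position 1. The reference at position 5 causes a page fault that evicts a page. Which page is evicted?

P

pos 1: N: fault, frames (N)
pos 2: P: fault, frames (N P)
pos 3: T: fault, evict N, frames (P T)
pos 4: P: hit
pos 5: N: fault, evict P, frames (T N)
At position 5, page P is evicted.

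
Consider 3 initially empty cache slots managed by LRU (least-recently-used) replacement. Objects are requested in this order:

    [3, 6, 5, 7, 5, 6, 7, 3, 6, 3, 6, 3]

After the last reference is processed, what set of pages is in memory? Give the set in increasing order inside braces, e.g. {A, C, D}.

3 -> miss, frames [3]
6 -> miss, frames [3, 6]
5 -> miss, frames [3, 6, 5]
7 -> miss, evict 3, frames [6, 5, 7]
5 -> hit
6 -> hit
7 -> hit
3 -> miss, evict 5, frames [6, 7, 3]
6 -> hit
3 -> hit
6 -> hit
3 -> hit

{3, 6, 7}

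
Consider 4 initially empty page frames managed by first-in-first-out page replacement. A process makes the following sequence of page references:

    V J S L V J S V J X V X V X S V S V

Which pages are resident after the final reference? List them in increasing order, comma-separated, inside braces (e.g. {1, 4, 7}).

{L, S, V, X}

V -> fault, frames (V)
J -> fault, frames (V J)
S -> fault, frames (V J S)
L -> fault, frames (V J S L)
V -> hit
J -> hit
S -> hit
V -> hit
J -> hit
X -> fault, evict V, frames (J S L X)
V -> fault, evict J, frames (S L X V)
X -> hit
V -> hit
X -> hit
S -> hit
V -> hit
S -> hit
V -> hit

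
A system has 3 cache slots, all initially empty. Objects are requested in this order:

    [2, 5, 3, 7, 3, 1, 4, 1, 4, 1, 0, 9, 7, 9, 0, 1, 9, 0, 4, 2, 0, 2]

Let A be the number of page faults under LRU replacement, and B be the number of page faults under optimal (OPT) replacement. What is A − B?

1

Under LRU: F F F F . F F . . . F F F . . F . . F F . . → 12 faults.
Under OPT: F F F F . F F . . . F F . . . F . . F F . . → 11 faults.
A − B = 12 − 11 = 1.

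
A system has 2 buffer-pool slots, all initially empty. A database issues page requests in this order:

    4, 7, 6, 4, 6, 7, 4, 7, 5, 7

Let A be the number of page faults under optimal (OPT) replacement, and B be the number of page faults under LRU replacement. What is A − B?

-2

Under OPT: F F F . . F . . F . → 5 faults.
Under LRU: F F F F . F F . F . → 7 faults.
A − B = 5 − 7 = -2.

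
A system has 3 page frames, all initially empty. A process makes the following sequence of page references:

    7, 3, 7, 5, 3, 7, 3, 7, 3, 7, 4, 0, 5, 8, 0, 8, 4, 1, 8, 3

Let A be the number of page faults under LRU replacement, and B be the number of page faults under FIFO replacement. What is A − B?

2

Under LRU: F F . F . . . . . . F F F F . . F F . F → 10 faults.
Under FIFO: F F . F . . . . . . F F . F . . . F . F → 8 faults.
A − B = 10 − 8 = 2.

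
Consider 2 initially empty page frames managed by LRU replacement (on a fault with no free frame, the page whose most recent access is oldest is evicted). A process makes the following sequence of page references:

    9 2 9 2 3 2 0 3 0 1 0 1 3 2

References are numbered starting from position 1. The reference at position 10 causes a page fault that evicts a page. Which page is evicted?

pos 1: 9 → fault, frames [9]
pos 2: 2 → fault, frames [9, 2]
pos 3: 9 → hit
pos 4: 2 → hit
pos 5: 3 → fault, evict 9, frames [2, 3]
pos 6: 2 → hit
pos 7: 0 → fault, evict 3, frames [2, 0]
pos 8: 3 → fault, evict 2, frames [0, 3]
pos 9: 0 → hit
pos 10: 1 → fault, evict 3, frames [0, 1]
At position 10, page 3 is evicted.

3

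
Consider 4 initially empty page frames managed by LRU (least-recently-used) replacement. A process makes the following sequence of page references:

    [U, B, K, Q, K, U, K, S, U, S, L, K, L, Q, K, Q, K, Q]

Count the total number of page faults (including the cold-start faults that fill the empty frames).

7

U → fault, frames (U)
B → fault, frames (U B)
K → fault, frames (U B K)
Q → fault, frames (U B K Q)
K → hit
U → hit
K → hit
S → fault, evict B, frames (Q U K S)
U → hit
S → hit
L → fault, evict Q, frames (K U S L)
K → hit
L → hit
Q → fault, evict U, frames (S K L Q)
K → hit
Q → hit
K → hit
Q → hit
Page faults: 7.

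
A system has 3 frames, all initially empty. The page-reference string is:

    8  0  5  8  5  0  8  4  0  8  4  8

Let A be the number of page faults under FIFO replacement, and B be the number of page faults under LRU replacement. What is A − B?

1

Under FIFO: F F F . . . . F . F . . → 5 faults.
Under LRU: F F F . . . . F . . . . → 4 faults.
A − B = 5 − 4 = 1.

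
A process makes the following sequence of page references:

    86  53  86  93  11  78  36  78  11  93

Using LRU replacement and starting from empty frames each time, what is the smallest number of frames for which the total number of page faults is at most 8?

f=1: 10 faults
f=2: 8 faults
f=3: 7 faults
f=4: 6 faults
f=5: 6 faults
f=6: 6 faults
Smallest f with faults ≤ 8 is 2.

2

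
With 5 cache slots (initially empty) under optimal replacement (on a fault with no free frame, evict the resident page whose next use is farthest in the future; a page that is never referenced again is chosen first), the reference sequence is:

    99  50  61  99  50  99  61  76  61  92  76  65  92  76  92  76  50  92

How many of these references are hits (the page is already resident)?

12

99 -> fault, frames {99}
50 -> fault, frames {99,50}
61 -> fault, frames {99,50,61}
99 -> hit
50 -> hit
99 -> hit
61 -> hit
76 -> fault, frames {99,50,61,76}
61 -> hit
92 -> fault, frames {99,50,61,76,92}
76 -> hit
65 -> fault, evict 61, frames {99,50,76,92,65}
92 -> hit
76 -> hit
92 -> hit
76 -> hit
50 -> hit
92 -> hit
Hits: 12.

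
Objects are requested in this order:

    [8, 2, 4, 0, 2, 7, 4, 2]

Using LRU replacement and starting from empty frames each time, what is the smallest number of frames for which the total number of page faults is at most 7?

f=1: 8 faults
f=2: 8 faults
f=3: 6 faults
f=4: 5 faults
f=5: 5 faults
Smallest f with faults ≤ 7 is 3.

3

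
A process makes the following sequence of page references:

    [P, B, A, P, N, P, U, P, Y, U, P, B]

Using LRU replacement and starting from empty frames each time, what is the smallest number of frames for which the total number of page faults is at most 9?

f=1: 12 faults
f=2: 10 faults
f=3: 7 faults
f=4: 7 faults
f=5: 7 faults
f=6: 6 faults
Smallest f with faults ≤ 9 is 3.

3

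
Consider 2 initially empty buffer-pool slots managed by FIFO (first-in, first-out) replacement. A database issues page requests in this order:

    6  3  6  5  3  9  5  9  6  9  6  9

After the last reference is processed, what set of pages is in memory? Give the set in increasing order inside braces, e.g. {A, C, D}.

{6, 9}

6: miss, frames {6}
3: miss, frames {6,3}
6: hit
5: miss, evict 6, frames {3,5}
3: hit
9: miss, evict 3, frames {5,9}
5: hit
9: hit
6: miss, evict 5, frames {9,6}
9: hit
6: hit
9: hit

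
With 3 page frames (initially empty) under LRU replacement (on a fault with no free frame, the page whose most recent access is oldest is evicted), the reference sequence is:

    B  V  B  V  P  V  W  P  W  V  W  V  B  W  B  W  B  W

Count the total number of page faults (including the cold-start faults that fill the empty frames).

B -> fault, frames {B}
V -> fault, frames {B,V}
B -> hit
V -> hit
P -> fault, frames {B,V,P}
V -> hit
W -> fault, evict B, frames {P,V,W}
P -> hit
W -> hit
V -> hit
W -> hit
V -> hit
B -> fault, evict P, frames {W,V,B}
W -> hit
B -> hit
W -> hit
B -> hit
W -> hit
Page faults: 5.

5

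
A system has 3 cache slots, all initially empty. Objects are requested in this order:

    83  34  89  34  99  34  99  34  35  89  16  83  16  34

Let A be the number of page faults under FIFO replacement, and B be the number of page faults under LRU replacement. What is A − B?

Under FIFO: F F F . F . . . F . F F . F → 8 faults.
Under LRU: F F F . F . . . F F F F . F → 9 faults.
A − B = 8 − 9 = -1.

-1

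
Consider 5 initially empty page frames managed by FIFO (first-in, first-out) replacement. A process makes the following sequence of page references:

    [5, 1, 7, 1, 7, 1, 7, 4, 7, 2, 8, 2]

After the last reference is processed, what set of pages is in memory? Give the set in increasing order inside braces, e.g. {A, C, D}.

{1, 2, 4, 7, 8}

5 → miss, frames (5)
1 → miss, frames (5 1)
7 → miss, frames (5 1 7)
1 → hit
7 → hit
1 → hit
7 → hit
4 → miss, frames (5 1 7 4)
7 → hit
2 → miss, frames (5 1 7 4 2)
8 → miss, evict 5, frames (1 7 4 2 8)
2 → hit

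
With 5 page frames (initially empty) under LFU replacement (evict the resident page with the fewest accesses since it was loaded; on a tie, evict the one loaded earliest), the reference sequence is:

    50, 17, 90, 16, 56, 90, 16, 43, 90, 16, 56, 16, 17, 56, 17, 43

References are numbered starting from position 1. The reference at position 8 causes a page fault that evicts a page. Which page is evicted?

50

pos 1: 50 → miss, frames {50}
pos 2: 17 → miss, frames {50,17}
pos 3: 90 → miss, frames {50,17,90}
pos 4: 16 → miss, frames {50,17,90,16}
pos 5: 56 → miss, frames {50,17,90,16,56}
pos 6: 90 → hit
pos 7: 16 → hit
pos 8: 43 → miss, evict 50, frames {17,90,16,56,43}
At position 8, page 50 is evicted.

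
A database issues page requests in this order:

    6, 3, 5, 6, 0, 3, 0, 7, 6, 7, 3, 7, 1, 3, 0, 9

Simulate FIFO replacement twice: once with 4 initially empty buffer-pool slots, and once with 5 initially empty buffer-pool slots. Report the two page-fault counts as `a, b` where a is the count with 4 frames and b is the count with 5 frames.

10, 7

4 frames: F F F . F . . F F . F . F . F F → 10 faults.
5 frames: F F F . F . . F . . . . F . . F → 7 faults.
7 < 10: adding a frame reduced faults, as is typical.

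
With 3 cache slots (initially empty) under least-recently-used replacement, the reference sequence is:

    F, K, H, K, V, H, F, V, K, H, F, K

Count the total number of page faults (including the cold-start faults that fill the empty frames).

F -> miss, frames (F)
K -> miss, frames (F K)
H -> miss, frames (F K H)
K -> hit
V -> miss, evict F, frames (H K V)
H -> hit
F -> miss, evict K, frames (V H F)
V -> hit
K -> miss, evict H, frames (F V K)
H -> miss, evict F, frames (V K H)
F -> miss, evict V, frames (K H F)
K -> hit
Page faults: 8.

8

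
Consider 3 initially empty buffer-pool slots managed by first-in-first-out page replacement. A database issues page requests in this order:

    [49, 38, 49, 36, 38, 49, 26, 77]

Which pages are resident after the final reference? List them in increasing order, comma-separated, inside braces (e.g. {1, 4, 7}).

{26, 36, 77}

49 → miss, frames (49)
38 → miss, frames (49 38)
49 → hit
36 → miss, frames (49 38 36)
38 → hit
49 → hit
26 → miss, evict 49, frames (38 36 26)
77 → miss, evict 38, frames (36 26 77)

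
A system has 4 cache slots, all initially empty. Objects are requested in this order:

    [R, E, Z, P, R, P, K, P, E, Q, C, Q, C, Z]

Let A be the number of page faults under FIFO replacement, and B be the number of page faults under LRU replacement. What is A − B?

Under FIFO: F F F F . . F . . F F . . F → 8 faults.
Under LRU: F F F F . . F . F F F . . F → 9 faults.
A − B = 8 − 9 = -1.

-1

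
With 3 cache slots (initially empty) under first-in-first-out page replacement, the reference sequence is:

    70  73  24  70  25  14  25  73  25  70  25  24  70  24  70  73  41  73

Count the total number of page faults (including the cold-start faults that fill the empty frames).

70 -> miss, frames {70}
73 -> miss, frames {70,73}
24 -> miss, frames {70,73,24}
70 -> hit
25 -> miss, evict 70, frames {73,24,25}
14 -> miss, evict 73, frames {24,25,14}
25 -> hit
73 -> miss, evict 24, frames {25,14,73}
25 -> hit
70 -> miss, evict 25, frames {14,73,70}
25 -> miss, evict 14, frames {73,70,25}
24 -> miss, evict 73, frames {70,25,24}
70 -> hit
24 -> hit
70 -> hit
73 -> miss, evict 70, frames {25,24,73}
41 -> miss, evict 25, frames {24,73,41}
73 -> hit
Page faults: 11.

11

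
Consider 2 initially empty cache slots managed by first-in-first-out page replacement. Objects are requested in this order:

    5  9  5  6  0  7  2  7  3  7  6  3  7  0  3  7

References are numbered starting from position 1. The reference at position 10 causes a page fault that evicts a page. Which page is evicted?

2

pos 1: 5 → miss, frames (5)
pos 2: 9 → miss, frames (5 9)
pos 3: 5 → hit
pos 4: 6 → miss, evict 5, frames (9 6)
pos 5: 0 → miss, evict 9, frames (6 0)
pos 6: 7 → miss, evict 6, frames (0 7)
pos 7: 2 → miss, evict 0, frames (7 2)
pos 8: 7 → hit
pos 9: 3 → miss, evict 7, frames (2 3)
pos 10: 7 → miss, evict 2, frames (3 7)
At position 10, page 2 is evicted.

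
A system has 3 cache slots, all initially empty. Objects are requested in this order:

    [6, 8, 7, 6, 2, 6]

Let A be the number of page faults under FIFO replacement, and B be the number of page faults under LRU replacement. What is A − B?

Under FIFO: F F F . F F → 5 faults.
Under LRU: F F F . F . → 4 faults.
A − B = 5 − 4 = 1.

1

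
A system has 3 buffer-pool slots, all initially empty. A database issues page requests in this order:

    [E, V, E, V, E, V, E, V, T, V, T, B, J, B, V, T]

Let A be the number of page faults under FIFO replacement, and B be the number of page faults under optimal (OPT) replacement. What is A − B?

Under FIFO: F F . . . . . . F . . F F . F F → 7 faults.
Under OPT: F F . . . . . . F . . F F . . F → 6 faults.
A − B = 7 − 6 = 1.

1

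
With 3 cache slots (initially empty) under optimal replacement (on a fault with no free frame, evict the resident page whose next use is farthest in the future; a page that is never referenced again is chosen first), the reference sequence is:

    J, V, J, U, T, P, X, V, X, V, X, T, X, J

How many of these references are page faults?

7

J: fault, frames {J}
V: fault, frames {J,V}
J: hit
U: fault, frames {J,V,U}
T: fault, evict U, frames {J,V,T}
P: fault, evict J, frames {V,T,P}
X: fault, evict P, frames {V,T,X}
V: hit
X: hit
V: hit
X: hit
T: hit
X: hit
J: fault, evict X, frames {V,T,J}
Page faults: 7.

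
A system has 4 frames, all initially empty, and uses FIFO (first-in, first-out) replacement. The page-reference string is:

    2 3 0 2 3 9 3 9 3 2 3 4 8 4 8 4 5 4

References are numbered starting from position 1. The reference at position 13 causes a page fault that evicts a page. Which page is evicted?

pos 1: 2 -> miss, frames (2)
pos 2: 3 -> miss, frames (2 3)
pos 3: 0 -> miss, frames (2 3 0)
pos 4: 2 -> hit
pos 5: 3 -> hit
pos 6: 9 -> miss, frames (2 3 0 9)
pos 7: 3 -> hit
pos 8: 9 -> hit
pos 9: 3 -> hit
pos 10: 2 -> hit
pos 11: 3 -> hit
pos 12: 4 -> miss, evict 2, frames (3 0 9 4)
pos 13: 8 -> miss, evict 3, frames (0 9 4 8)
At position 13, page 3 is evicted.

3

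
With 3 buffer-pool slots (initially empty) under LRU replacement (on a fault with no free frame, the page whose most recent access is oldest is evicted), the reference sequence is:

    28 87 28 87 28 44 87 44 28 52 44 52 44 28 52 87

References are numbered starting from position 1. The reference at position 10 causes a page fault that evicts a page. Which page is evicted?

pos 1: 28: miss, frames (28)
pos 2: 87: miss, frames (28 87)
pos 3: 28: hit
pos 4: 87: hit
pos 5: 28: hit
pos 6: 44: miss, frames (87 28 44)
pos 7: 87: hit
pos 8: 44: hit
pos 9: 28: hit
pos 10: 52: miss, evict 87, frames (44 28 52)
At position 10, page 87 is evicted.

87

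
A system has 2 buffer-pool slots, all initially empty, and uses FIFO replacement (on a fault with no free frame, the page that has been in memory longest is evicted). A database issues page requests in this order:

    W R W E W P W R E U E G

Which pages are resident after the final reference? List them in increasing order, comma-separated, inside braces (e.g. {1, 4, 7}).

W -> miss, frames (W)
R -> miss, frames (W R)
W -> hit
E -> miss, evict W, frames (R E)
W -> miss, evict R, frames (E W)
P -> miss, evict E, frames (W P)
W -> hit
R -> miss, evict W, frames (P R)
E -> miss, evict P, frames (R E)
U -> miss, evict R, frames (E U)
E -> hit
G -> miss, evict E, frames (U G)

{G, U}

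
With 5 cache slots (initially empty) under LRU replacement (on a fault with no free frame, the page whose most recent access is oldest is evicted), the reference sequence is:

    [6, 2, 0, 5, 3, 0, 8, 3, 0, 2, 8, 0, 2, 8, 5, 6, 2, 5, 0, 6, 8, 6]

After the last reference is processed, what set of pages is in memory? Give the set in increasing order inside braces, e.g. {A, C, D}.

6 → miss, frames (6)
2 → miss, frames (6 2)
0 → miss, frames (6 2 0)
5 → miss, frames (6 2 0 5)
3 → miss, frames (6 2 0 5 3)
0 → hit
8 → miss, evict 6, frames (2 5 3 0 8)
3 → hit
0 → hit
2 → hit
8 → hit
0 → hit
2 → hit
8 → hit
5 → hit
6 → miss, evict 3, frames (0 2 8 5 6)
2 → hit
5 → hit
0 → hit
6 → hit
8 → hit
6 → hit

{0, 2, 5, 6, 8}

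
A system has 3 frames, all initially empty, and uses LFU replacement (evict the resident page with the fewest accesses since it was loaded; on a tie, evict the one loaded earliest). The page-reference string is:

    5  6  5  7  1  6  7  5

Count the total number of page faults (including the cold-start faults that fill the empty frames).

5 → fault, frames [5]
6 → fault, frames [5, 6]
5 → hit
7 → fault, frames [5, 6, 7]
1 → fault, evict 6, frames [5, 7, 1]
6 → fault, evict 7, frames [5, 1, 6]
7 → fault, evict 1, frames [5, 6, 7]
5 → hit
Page faults: 6.

6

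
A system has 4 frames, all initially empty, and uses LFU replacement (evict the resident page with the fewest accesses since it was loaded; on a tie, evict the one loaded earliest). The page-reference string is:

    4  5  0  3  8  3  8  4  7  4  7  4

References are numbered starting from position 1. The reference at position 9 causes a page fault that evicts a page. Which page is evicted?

pos 1: 4 → fault, frames (4)
pos 2: 5 → fault, frames (4 5)
pos 3: 0 → fault, frames (4 5 0)
pos 4: 3 → fault, frames (4 5 0 3)
pos 5: 8 → fault, evict 4, frames (5 0 3 8)
pos 6: 3 → hit
pos 7: 8 → hit
pos 8: 4 → fault, evict 5, frames (0 3 8 4)
pos 9: 7 → fault, evict 0, frames (3 8 4 7)
At position 9, page 0 is evicted.

0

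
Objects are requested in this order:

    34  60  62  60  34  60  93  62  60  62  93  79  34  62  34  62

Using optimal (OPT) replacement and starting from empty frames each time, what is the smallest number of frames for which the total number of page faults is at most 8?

3

f=1: 16 faults
f=2: 9 faults
f=3: 6 faults
f=4: 5 faults
f=5: 5 faults
Smallest f with faults ≤ 8 is 3.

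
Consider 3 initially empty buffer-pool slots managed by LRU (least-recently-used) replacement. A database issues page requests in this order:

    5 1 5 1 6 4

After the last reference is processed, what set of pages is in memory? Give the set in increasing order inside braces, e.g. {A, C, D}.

5: fault, frames [5]
1: fault, frames [5, 1]
5: hit
1: hit
6: fault, frames [5, 1, 6]
4: fault, evict 5, frames [1, 6, 4]

{1, 4, 6}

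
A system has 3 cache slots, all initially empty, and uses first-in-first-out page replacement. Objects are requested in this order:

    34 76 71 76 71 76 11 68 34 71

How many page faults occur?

7

34 → fault, frames {34}
76 → fault, frames {34,76}
71 → fault, frames {34,76,71}
76 → hit
71 → hit
76 → hit
11 → fault, evict 34, frames {76,71,11}
68 → fault, evict 76, frames {71,11,68}
34 → fault, evict 71, frames {11,68,34}
71 → fault, evict 11, frames {68,34,71}
Page faults: 7.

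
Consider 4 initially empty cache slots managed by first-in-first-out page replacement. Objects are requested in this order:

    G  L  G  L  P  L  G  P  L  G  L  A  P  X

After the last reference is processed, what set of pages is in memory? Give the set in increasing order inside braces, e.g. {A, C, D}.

G → miss, frames [G]
L → miss, frames [G, L]
G → hit
L → hit
P → miss, frames [G, L, P]
L → hit
G → hit
P → hit
L → hit
G → hit
L → hit
A → miss, frames [G, L, P, A]
P → hit
X → miss, evict G, frames [L, P, A, X]

{A, L, P, X}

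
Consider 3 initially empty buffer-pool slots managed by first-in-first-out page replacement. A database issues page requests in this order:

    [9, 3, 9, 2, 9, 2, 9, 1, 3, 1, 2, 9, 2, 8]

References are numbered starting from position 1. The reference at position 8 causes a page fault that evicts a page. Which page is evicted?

pos 1: 9 → fault, frames {9}
pos 2: 3 → fault, frames {9,3}
pos 3: 9 → hit
pos 4: 2 → fault, frames {9,3,2}
pos 5: 9 → hit
pos 6: 2 → hit
pos 7: 9 → hit
pos 8: 1 → fault, evict 9, frames {3,2,1}
At position 8, page 9 is evicted.

9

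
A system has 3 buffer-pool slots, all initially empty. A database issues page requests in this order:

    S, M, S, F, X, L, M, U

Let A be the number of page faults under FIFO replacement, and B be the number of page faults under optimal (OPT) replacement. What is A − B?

Under FIFO: F F . F F F F F → 7 faults.
Under OPT: F F . F F F . F → 6 faults.
A − B = 7 − 6 = 1.

1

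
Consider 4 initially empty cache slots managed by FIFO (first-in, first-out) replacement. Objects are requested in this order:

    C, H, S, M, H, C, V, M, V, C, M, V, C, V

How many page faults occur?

C: fault, frames [C]
H: fault, frames [C, H]
S: fault, frames [C, H, S]
M: fault, frames [C, H, S, M]
H: hit
C: hit
V: fault, evict C, frames [H, S, M, V]
M: hit
V: hit
C: fault, evict H, frames [S, M, V, C]
M: hit
V: hit
C: hit
V: hit
Page faults: 6.

6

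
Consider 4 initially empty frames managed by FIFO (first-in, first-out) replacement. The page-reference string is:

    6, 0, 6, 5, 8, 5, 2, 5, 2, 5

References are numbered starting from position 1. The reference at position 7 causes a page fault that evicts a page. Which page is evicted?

pos 1: 6: miss, frames [6]
pos 2: 0: miss, frames [6, 0]
pos 3: 6: hit
pos 4: 5: miss, frames [6, 0, 5]
pos 5: 8: miss, frames [6, 0, 5, 8]
pos 6: 5: hit
pos 7: 2: miss, evict 6, frames [0, 5, 8, 2]
At position 7, page 6 is evicted.

6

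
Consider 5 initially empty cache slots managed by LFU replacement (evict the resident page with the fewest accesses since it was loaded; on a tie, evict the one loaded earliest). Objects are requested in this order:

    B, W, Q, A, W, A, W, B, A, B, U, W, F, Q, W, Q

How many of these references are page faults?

7

B → fault, frames (B)
W → fault, frames (B W)
Q → fault, frames (B W Q)
A → fault, frames (B W Q A)
W → hit
A → hit
W → hit
B → hit
A → hit
B → hit
U → fault, frames (B W Q A U)
W → hit
F → fault, evict Q, frames (B W A U F)
Q → fault, evict U, frames (B W A F Q)
W → hit
Q → hit
Page faults: 7.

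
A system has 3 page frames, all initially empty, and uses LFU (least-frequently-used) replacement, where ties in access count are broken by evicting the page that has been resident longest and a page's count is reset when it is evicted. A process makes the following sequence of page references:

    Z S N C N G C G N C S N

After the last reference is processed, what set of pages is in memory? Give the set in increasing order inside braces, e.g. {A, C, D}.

Z: fault, frames {Z}
S: fault, frames {Z,S}
N: fault, frames {Z,S,N}
C: fault, evict Z, frames {S,N,C}
N: hit
G: fault, evict S, frames {N,C,G}
C: hit
G: hit
N: hit
C: hit
S: fault, evict G, frames {N,C,S}
N: hit

{C, N, S}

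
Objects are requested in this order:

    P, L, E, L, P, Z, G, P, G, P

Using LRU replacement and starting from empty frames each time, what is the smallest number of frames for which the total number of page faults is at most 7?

2

f=1: 10 faults
f=2: 7 faults
f=3: 5 faults
f=4: 5 faults
f=5: 5 faults
Smallest f with faults ≤ 7 is 2.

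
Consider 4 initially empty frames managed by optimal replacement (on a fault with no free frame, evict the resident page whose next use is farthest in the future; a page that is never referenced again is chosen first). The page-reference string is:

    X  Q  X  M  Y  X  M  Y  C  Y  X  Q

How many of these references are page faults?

5

X -> fault, frames [X]
Q -> fault, frames [X, Q]
X -> hit
M -> fault, frames [X, Q, M]
Y -> fault, frames [X, Q, M, Y]
X -> hit
M -> hit
Y -> hit
C -> fault, evict M, frames [X, Q, Y, C]
Y -> hit
X -> hit
Q -> hit
Page faults: 5.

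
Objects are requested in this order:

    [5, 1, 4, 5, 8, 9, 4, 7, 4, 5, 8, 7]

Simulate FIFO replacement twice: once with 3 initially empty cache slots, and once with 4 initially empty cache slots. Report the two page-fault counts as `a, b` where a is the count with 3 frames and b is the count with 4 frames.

3 frames: F F F . F F . F F F F F → 10 faults.
4 frames: F F F . F F . F . F . . → 7 faults.
7 < 10: adding a frame reduced faults, as is typical.

10, 7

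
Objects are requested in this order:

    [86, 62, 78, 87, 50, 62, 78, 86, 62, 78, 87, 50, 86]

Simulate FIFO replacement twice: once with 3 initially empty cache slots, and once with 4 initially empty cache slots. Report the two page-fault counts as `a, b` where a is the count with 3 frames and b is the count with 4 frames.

10, 11

3 frames: F F F F F F F F . . F F . → 10 faults.
4 frames: F F F F F . . F F F F F F → 11 faults.
11 > 10: adding a frame increased faults — Belady's anomaly.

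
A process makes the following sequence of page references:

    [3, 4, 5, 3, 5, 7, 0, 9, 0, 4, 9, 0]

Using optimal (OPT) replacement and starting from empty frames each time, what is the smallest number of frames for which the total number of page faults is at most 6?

f=1: 12 faults
f=2: 8 faults
f=3: 6 faults
f=4: 6 faults
f=5: 6 faults
f=6: 6 faults
Smallest f with faults ≤ 6 is 3.

3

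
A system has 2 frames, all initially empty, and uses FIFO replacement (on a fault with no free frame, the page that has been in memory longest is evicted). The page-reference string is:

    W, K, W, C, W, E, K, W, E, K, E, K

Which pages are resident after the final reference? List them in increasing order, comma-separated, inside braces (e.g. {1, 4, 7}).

W -> miss, frames {W}
K -> miss, frames {W,K}
W -> hit
C -> miss, evict W, frames {K,C}
W -> miss, evict K, frames {C,W}
E -> miss, evict C, frames {W,E}
K -> miss, evict W, frames {E,K}
W -> miss, evict E, frames {K,W}
E -> miss, evict K, frames {W,E}
K -> miss, evict W, frames {E,K}
E -> hit
K -> hit

{E, K}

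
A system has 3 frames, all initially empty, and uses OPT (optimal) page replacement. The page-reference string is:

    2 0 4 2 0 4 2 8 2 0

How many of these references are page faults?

2: miss, frames {2}
0: miss, frames {2,0}
4: miss, frames {2,0,4}
2: hit
0: hit
4: hit
2: hit
8: miss, evict 4, frames {2,0,8}
2: hit
0: hit
Page faults: 4.

4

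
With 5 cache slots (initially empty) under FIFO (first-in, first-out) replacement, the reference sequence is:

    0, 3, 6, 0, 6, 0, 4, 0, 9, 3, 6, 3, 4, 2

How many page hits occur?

8

0: miss, frames {0}
3: miss, frames {0,3}
6: miss, frames {0,3,6}
0: hit
6: hit
0: hit
4: miss, frames {0,3,6,4}
0: hit
9: miss, frames {0,3,6,4,9}
3: hit
6: hit
3: hit
4: hit
2: miss, evict 0, frames {3,6,4,9,2}
Hits: 8.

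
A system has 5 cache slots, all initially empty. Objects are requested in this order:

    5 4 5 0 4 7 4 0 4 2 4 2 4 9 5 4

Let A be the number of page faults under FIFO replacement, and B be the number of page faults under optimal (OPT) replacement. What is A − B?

2

Under FIFO: F F . F . F . . . F . . . F F F → 8 faults.
Under OPT: F F . F . F . . . F . . . F . . → 6 faults.
A − B = 8 − 6 = 2.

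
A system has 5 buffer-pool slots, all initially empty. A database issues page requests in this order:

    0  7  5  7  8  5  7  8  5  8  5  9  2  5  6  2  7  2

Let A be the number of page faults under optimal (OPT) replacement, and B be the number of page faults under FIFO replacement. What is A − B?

Under OPT: F F F . F . . . . . . F F . F . . . → 7 faults.
Under FIFO: F F F . F . . . . . . F F . F . F . → 8 faults.
A − B = 7 − 8 = -1.

-1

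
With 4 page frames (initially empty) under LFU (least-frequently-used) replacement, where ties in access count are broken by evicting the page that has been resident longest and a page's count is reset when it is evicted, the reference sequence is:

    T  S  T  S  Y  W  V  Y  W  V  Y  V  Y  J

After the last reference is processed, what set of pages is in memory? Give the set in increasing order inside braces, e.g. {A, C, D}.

T -> miss, frames {T}
S -> miss, frames {T,S}
T -> hit
S -> hit
Y -> miss, frames {T,S,Y}
W -> miss, frames {T,S,Y,W}
V -> miss, evict Y, frames {T,S,W,V}
Y -> miss, evict W, frames {T,S,V,Y}
W -> miss, evict V, frames {T,S,Y,W}
V -> miss, evict Y, frames {T,S,W,V}
Y -> miss, evict W, frames {T,S,V,Y}
V -> hit
Y -> hit
J -> miss, evict T, frames {S,V,Y,J}

{J, S, V, Y}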